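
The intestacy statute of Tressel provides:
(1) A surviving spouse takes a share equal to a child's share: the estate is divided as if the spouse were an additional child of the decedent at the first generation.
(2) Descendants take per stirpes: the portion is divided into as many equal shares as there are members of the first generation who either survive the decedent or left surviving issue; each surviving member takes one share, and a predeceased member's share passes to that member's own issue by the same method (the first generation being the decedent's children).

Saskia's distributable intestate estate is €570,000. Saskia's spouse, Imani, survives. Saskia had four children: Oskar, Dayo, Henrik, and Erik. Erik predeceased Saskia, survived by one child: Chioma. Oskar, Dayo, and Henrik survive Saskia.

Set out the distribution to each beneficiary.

Imani: €114,000; Oskar: €114,000; Dayo: €114,000; Henrik: €114,000; Chioma: €114,000

The spouse counts as an additional share at the children's level, so there are 5 primary shares of €114,000. Imani takes one such share (€114,000).
The children's combined portion (€456,000) is divided into 4 shares of €114,000: Oskar, Dayo, and Henrik each take €114,000; Erik's €114,000 share passes to Erik's issue.
Erik's share (€114,000) passes entirely to Chioma.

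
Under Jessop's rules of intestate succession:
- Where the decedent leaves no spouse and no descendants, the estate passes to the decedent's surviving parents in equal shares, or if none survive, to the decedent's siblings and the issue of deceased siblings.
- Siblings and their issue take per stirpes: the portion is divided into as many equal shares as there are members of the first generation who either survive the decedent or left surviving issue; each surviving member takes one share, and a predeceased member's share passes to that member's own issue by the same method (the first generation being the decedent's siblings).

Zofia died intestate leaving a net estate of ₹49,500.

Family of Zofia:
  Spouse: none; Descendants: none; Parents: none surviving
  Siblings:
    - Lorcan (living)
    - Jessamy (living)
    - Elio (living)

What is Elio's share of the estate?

The entire ₹49,500 passes to the siblings and their issue.
That amount (₹49,500) is divided into 3 shares of ₹16,500: Lorcan, Jessamy, and Elio each take ₹16,500.

Elio receives ₹16,500.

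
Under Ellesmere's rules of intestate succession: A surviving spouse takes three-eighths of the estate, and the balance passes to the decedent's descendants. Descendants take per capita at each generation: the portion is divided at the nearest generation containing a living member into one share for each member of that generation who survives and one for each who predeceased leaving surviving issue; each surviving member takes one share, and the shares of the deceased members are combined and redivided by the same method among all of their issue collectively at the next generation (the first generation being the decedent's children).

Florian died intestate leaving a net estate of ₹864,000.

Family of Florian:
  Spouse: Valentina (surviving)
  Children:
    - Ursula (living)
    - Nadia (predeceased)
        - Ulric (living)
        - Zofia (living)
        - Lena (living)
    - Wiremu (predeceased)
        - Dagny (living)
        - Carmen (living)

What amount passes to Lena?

Lena receives ₹72,000.

Valentina takes three-eighths of ₹864,000 = ₹324,000. The remaining ₹540,000 passes to the descendants.
The descendants' portion (₹540,000) is divided at the children's generation into 3 shares of ₹180,000. Ursula takes ₹180,000. The 2 shares of the deceased (Nadia and Wiremu) are combined into a pool of ₹360,000.
That pool (₹360,000) is divided at the grandchildren's generation equally among Ulric, Zofia, Lena, Dagny, and Carmen: ₹72,000 each.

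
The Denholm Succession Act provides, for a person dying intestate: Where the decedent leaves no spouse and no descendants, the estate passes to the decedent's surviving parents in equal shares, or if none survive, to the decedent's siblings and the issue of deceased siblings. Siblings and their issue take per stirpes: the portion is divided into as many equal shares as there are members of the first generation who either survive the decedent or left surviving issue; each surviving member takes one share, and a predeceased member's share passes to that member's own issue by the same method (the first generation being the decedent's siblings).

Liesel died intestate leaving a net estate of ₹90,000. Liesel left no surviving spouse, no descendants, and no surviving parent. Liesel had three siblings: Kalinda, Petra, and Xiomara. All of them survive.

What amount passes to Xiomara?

The entire ₹90,000 passes to the siblings and their issue.
That amount (₹90,000) is divided into 3 shares of ₹30,000: Kalinda, Petra, and Xiomara each take ₹30,000.

Xiomara receives ₹30,000.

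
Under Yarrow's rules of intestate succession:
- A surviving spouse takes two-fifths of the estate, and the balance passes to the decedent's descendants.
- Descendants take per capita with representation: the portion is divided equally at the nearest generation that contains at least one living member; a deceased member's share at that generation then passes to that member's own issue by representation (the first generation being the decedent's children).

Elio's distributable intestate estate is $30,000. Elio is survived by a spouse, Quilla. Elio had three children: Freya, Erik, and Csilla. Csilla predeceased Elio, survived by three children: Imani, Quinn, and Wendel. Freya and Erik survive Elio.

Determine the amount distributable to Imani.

Imani receives $2,000.

Quilla takes two-fifths of $30,000 = $12,000. The remaining $18,000 passes to the descendants.
The descendants' portion ($18,000) is divided into 3 shares of $6,000: Freya and Erik each take $6,000; Csilla's $6,000 share passes to Csilla's issue.
Csilla's share ($6,000) is divided into 3 shares of $2,000: Imani, Quinn, and Wendel each take $2,000.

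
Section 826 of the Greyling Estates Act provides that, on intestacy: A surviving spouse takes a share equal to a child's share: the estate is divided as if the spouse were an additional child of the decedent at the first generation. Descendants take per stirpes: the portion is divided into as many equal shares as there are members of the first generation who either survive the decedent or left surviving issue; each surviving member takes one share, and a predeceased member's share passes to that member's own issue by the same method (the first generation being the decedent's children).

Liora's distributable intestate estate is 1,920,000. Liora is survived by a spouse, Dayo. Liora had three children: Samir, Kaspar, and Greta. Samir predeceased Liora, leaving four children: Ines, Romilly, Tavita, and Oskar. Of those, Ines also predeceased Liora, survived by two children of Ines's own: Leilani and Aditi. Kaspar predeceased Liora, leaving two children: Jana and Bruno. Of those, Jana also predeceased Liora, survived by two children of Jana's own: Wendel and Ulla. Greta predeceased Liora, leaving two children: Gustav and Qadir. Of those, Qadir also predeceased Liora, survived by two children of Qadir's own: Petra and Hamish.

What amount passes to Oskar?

Oskar receives 120,000.

The spouse counts as an additional share at the children's level, so there are 4 primary shares of 480,000. Dayo takes one such share (480,000).
The children's combined portion (1,440,000) is divided into 3 shares of 480,000: Samir's 480,000 share passes to Samir's issue; Kaspar's 480,000 share passes to Kaspar's issue; Greta's 480,000 share passes to Greta's issue.
Samir's share (480,000) is divided into 4 shares of 120,000: Romilly, Tavita, and Oskar each take 120,000; Ines's 120,000 share passes to Ines's issue.
Ines's share (120,000) is divided into 2 shares of 60,000: Leilani and Aditi each take 60,000.
Kaspar's share (480,000) is divided into 2 shares of 240,000: Bruno takes 240,000; Jana's 240,000 share passes to Jana's issue.
Jana's share (240,000) is divided into 2 shares of 120,000: Wendel and Ulla each take 120,000.
Greta's share (480,000) is divided into 2 shares of 240,000: Gustav takes 240,000; Qadir's 240,000 share passes to Qadir's issue.
Qadir's share (240,000) is divided into 2 shares of 120,000: Petra and Hamish each take 120,000.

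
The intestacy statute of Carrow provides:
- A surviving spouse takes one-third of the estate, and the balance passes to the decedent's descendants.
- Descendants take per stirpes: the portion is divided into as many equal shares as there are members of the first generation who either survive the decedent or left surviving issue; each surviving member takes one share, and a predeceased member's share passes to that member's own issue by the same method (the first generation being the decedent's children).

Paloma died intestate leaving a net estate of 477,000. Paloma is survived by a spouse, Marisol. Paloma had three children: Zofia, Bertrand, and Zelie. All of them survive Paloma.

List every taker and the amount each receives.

Marisol: 159,000; Zofia: 106,000; Bertrand: 106,000; Zelie: 106,000

Marisol takes one-third of 477,000 = 159,000. The remaining 318,000 passes to the descendants.
The descendants' portion (318,000) is divided into 3 shares of 106,000: Zofia, Bertrand, and Zelie each take 106,000.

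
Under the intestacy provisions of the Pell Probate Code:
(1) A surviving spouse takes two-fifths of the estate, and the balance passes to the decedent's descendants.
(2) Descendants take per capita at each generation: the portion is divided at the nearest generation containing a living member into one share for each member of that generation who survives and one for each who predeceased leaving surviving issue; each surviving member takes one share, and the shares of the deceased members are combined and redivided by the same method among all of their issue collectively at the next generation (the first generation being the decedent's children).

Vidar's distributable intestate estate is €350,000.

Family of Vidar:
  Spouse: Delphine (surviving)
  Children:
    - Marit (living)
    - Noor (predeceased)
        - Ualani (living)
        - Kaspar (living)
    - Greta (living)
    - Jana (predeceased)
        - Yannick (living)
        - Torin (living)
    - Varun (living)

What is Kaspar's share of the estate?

Delphine takes two-fifths of €350,000 = €140,000. The remaining €210,000 passes to the descendants.
The descendants' portion (€210,000) is divided at the children's generation into 5 shares of €42,000. Marit, Greta, and Varun each take €42,000. The 2 shares of the deceased (Noor and Jana) are combined into a pool of €84,000.
That pool (€84,000) is divided at the grandchildren's generation equally among Ualani, Kaspar, Yannick, and Torin: €21,000 each.

Kaspar receives €21,000.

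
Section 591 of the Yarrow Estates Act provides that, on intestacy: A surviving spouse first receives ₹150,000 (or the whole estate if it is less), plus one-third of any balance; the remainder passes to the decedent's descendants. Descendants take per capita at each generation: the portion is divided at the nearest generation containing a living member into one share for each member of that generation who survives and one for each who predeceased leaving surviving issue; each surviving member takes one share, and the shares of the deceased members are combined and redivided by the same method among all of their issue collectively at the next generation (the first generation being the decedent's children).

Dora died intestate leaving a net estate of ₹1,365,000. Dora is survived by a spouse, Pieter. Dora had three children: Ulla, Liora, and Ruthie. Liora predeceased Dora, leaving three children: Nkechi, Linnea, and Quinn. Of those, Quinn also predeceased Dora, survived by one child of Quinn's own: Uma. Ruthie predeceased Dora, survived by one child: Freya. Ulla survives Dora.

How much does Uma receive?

Uma receives ₹135,000.

Pieter first takes ₹150,000, leaving a balance of ₹1,215,000. Pieter then takes one-third of the balance (₹405,000), for a total of ₹555,000. The remaining ₹810,000 passes to the descendants.
The descendants' portion (₹810,000) is divided at the children's generation into 3 shares of ₹270,000. Ulla takes ₹270,000. The 2 shares of the deceased (Liora and Ruthie) are combined into a pool of ₹540,000.
That pool (₹540,000) is divided at the grandchildren's generation into 4 shares of ₹135,000. Nkechi, Linnea, and Freya each take ₹135,000. The remaining share for the deceased Quinn (₹135,000) is carried to the next generation.
That pool (₹135,000) passes entirely to Uma, the sole taker at the great-grandchildren's generation.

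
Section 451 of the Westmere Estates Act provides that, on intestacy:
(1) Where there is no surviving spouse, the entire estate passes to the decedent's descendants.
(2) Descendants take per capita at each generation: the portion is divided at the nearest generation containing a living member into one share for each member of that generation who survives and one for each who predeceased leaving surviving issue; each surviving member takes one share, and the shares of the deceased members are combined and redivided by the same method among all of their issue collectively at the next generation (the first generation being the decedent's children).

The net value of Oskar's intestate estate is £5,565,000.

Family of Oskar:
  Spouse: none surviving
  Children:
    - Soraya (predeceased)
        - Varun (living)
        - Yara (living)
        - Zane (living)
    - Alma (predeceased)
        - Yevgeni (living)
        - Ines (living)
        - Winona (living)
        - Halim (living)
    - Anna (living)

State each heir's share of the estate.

The entire £5,565,000 passes to the descendants.
That amount (£5,565,000) is divided at the children's generation into 3 shares of £1,855,000. Anna takes £1,855,000. The 2 shares of the deceased (Soraya and Alma) are combined into a pool of £3,710,000.
That pool (£3,710,000) is divided at the grandchildren's generation equally among Varun, Yara, Zane, Yevgeni, Ines, Winona, and Halim: £530,000 each.

Varun: £530,000; Yara: £530,000; Zane: £530,000; Yevgeni: £530,000; Ines: £530,000; Winona: £530,000; Halim: £530,000; Anna: £1,855,000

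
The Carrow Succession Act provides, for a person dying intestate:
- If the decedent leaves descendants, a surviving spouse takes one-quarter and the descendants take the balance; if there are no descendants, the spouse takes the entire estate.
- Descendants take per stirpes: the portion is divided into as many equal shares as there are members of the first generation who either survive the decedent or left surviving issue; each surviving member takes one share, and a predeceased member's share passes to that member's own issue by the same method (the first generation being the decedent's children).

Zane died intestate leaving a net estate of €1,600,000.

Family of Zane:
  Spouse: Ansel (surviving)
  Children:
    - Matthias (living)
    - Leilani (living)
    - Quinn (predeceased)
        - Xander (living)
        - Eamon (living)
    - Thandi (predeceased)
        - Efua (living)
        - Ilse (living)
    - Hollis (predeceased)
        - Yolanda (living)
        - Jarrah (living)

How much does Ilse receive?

Ansel takes one-quarter of €1,600,000 = €400,000. The remaining €1,200,000 passes to the descendants.
The descendants' portion (€1,200,000) is divided into 5 shares of €240,000: Matthias and Leilani each take €240,000; Quinn's €240,000 share passes to Quinn's issue; Thandi's €240,000 share passes to Thandi's issue; Hollis's €240,000 share passes to Hollis's issue.
Quinn's share (€240,000) is divided into 2 shares of €120,000: Xander and Eamon each take €120,000.
Thandi's share (€240,000) is divided into 2 shares of €120,000: Efua and Ilse each take €120,000.
Hollis's share (€240,000) is divided into 2 shares of €120,000: Yolanda and Jarrah each take €120,000.

Ilse receives €120,000.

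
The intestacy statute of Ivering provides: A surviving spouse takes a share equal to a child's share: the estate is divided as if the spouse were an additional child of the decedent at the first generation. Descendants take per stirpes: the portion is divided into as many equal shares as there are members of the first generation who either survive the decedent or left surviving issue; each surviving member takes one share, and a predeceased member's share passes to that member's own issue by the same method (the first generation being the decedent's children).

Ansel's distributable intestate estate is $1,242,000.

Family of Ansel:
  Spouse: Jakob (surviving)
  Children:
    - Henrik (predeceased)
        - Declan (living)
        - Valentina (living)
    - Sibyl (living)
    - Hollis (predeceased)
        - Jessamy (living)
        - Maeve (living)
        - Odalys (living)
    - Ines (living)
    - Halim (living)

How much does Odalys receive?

The spouse counts as an additional share at the children's level, so there are 6 primary shares of $207,000. Jakob takes one such share ($207,000).
The children's combined portion ($1,035,000) is divided into 5 shares of $207,000: Sibyl, Ines, and Halim each take $207,000; Henrik's $207,000 share passes to Henrik's issue; Hollis's $207,000 share passes to Hollis's issue.
Henrik's share ($207,000) is divided into 2 shares of $103,500: Declan and Valentina each take $103,500.
Hollis's share ($207,000) is divided into 3 shares of $69,000: Jessamy, Maeve, and Odalys each take $69,000.

Odalys receives $69,000.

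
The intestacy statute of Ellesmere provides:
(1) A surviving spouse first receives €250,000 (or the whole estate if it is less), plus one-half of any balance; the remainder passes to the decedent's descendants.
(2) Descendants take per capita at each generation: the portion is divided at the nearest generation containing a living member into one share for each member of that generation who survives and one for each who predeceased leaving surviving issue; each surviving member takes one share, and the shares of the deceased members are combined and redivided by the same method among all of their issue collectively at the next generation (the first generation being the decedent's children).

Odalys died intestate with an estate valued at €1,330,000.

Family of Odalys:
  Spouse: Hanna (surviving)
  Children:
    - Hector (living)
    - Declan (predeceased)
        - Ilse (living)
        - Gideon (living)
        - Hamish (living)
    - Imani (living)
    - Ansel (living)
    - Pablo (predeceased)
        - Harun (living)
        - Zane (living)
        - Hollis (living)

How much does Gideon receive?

Hanna first takes €250,000, leaving a balance of €1,080,000. Hanna then takes one-half of the balance (€540,000), for a total of €790,000. The remaining €540,000 passes to the descendants.
The descendants' portion (€540,000) is divided at the children's generation into 5 shares of €108,000. Hector, Imani, and Ansel each take €108,000. The 2 shares of the deceased (Declan and Pablo) are combined into a pool of €216,000.
That pool (€216,000) is divided at the grandchildren's generation equally among Ilse, Gideon, Hamish, Harun, Zane, and Hollis: €36,000 each.

Gideon receives €36,000.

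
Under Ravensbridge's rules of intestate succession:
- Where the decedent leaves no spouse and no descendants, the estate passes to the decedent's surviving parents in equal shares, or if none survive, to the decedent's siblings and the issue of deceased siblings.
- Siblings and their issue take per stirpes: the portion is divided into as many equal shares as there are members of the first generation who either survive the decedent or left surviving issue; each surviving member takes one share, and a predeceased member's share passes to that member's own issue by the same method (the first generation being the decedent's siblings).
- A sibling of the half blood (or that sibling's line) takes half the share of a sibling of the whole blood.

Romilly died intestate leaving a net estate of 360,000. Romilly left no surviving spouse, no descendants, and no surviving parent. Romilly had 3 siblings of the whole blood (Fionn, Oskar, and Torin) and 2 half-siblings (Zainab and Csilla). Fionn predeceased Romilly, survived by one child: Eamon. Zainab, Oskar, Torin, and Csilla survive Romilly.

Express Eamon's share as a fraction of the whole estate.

Eamon receives 1/4 of the estate.

The entire 360,000 passes to the siblings and their issue.
Counting each half-blood sibling's line as half a unit, there are 4 units in 360,000, so one unit is 90,000. Whole-blood lines (Fionn, Oskar, and Torin) take 90,000 each; half-blood lines (Zainab and Csilla) take 45,000 each.
Fionn's share (90,000) passes entirely to Eamon.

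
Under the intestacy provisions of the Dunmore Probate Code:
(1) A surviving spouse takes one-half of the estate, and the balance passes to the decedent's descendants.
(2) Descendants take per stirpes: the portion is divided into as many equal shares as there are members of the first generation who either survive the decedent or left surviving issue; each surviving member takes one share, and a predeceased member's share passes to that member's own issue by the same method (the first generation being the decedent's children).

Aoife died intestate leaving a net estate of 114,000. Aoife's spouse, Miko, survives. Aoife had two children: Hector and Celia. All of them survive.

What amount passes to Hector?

Miko takes one-half of 114,000 = 57,000. The remaining 57,000 passes to the descendants.
The descendants' portion (57,000) is divided into 2 shares of 28,500: Hector and Celia each take 28,500.

Hector receives 28,500.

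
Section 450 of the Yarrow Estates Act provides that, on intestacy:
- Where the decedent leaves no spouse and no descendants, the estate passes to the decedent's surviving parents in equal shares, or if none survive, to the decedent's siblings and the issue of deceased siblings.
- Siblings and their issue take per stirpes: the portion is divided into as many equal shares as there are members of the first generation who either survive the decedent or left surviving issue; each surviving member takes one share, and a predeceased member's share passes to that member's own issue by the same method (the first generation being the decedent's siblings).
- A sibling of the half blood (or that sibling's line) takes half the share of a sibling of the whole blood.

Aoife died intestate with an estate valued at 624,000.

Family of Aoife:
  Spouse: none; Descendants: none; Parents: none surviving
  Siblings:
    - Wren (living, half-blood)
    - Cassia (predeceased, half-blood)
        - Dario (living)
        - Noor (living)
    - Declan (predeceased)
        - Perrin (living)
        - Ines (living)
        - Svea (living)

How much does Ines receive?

Ines receives 104,000.

The entire 624,000 passes to the siblings and their issue.
Counting each half-blood sibling's line as half a unit, there are 2 units in 624,000, so one unit is 312,000. Whole-blood lines (Declan) take 312,000 each; half-blood lines (Wren and Cassia) take 156,000 each.
Cassia's share (156,000) is divided into 2 shares of 78,000: Dario and Noor each take 78,000.
Declan's share (312,000) is divided into 3 shares of 104,000: Perrin, Ines, and Svea each take 104,000.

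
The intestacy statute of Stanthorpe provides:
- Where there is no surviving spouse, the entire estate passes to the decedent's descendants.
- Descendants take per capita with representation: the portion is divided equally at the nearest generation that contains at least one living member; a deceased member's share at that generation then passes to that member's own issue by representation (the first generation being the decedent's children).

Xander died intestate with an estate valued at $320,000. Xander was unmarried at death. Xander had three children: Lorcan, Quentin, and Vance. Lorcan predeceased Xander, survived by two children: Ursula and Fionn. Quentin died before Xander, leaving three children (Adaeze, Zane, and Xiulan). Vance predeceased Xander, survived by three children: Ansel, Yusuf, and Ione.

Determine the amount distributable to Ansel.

Ansel receives $40,000.

The entire $320,000 passes to the descendants.
No child survives, so the initial division is made at the grandchildren's generation.
That amount ($320,000) is divided into 8 shares of $40,000: Ursula, Fionn, Adaeze, Zane, Xiulan, Ansel, Yusuf, and Ione each take $40,000.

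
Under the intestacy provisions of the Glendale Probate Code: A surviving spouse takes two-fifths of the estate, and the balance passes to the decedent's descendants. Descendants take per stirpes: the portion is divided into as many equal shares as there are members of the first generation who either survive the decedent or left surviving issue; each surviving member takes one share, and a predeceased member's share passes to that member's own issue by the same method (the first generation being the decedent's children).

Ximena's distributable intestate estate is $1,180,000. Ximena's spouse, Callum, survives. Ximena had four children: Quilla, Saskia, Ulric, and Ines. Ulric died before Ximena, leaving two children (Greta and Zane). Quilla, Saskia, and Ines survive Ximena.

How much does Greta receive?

Greta receives $88,500.

Callum takes two-fifths of $1,180,000 = $472,000. The remaining $708,000 passes to the descendants.
The descendants' portion ($708,000) is divided into 4 shares of $177,000: Quilla, Saskia, and Ines each take $177,000; Ulric's $177,000 share passes to Ulric's issue.
Ulric's share ($177,000) is divided into 2 shares of $88,500: Greta and Zane each take $88,500.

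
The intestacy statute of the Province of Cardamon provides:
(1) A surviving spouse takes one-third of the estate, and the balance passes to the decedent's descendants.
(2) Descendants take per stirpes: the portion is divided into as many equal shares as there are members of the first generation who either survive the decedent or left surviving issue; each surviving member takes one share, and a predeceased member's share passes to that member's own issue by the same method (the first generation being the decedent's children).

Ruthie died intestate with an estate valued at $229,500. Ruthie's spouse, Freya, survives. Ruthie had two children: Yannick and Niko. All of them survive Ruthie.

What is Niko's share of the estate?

Freya takes one-third of $229,500 = $76,500. The remaining $153,000 passes to the descendants.
The descendants' portion ($153,000) is divided into 2 shares of $76,500: Yannick and Niko each take $76,500.

Niko receives $76,500.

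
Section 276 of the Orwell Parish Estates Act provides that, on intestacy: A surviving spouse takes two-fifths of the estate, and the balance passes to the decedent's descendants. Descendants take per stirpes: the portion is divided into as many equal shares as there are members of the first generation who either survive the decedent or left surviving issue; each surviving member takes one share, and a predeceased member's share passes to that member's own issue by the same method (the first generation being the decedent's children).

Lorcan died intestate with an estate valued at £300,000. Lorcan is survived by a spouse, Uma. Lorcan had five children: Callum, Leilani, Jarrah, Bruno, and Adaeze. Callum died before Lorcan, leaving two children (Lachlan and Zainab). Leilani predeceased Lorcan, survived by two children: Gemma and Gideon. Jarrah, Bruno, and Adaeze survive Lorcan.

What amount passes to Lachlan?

Lachlan receives £18,000.

Uma takes two-fifths of £300,000 = £120,000. The remaining £180,000 passes to the descendants.
The descendants' portion (£180,000) is divided into 5 shares of £36,000: Jarrah, Bruno, and Adaeze each take £36,000; Callum's £36,000 share passes to Callum's issue; Leilani's £36,000 share passes to Leilani's issue.
Callum's share (£36,000) is divided into 2 shares of £18,000: Lachlan and Zainab each take £18,000.
Leilani's share (£36,000) is divided into 2 shares of £18,000: Gemma and Gideon each take £18,000.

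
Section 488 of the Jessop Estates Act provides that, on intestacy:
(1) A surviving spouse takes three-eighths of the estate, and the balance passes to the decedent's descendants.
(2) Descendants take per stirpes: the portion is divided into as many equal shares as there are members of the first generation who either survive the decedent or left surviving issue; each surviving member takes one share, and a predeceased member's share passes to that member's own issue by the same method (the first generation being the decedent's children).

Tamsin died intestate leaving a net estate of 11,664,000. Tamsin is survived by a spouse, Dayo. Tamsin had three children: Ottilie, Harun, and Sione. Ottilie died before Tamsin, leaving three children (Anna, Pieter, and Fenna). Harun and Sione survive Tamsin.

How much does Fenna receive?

Fenna receives 810,000.

Dayo takes three-eighths of 11,664,000 = 4,374,000. The remaining 7,290,000 passes to the descendants.
The descendants' portion (7,290,000) is divided into 3 shares of 2,430,000: Harun and Sione each take 2,430,000; Ottilie's 2,430,000 share passes to Ottilie's issue.
Ottilie's share (2,430,000) is divided into 3 shares of 810,000: Anna, Pieter, and Fenna each take 810,000.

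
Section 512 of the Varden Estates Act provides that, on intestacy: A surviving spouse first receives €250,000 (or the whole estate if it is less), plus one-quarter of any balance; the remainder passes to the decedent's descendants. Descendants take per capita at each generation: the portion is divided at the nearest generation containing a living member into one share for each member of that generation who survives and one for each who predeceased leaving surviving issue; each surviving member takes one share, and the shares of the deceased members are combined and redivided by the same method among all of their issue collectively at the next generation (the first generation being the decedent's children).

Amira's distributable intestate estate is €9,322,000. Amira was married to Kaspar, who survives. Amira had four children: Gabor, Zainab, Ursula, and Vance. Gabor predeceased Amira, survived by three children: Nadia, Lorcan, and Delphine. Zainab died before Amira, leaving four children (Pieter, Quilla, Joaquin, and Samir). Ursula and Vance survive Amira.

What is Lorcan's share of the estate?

Kaspar first takes €250,000, leaving a balance of €9,072,000. Kaspar then takes one-quarter of the balance (€2,268,000), for a total of €2,518,000. The remaining €6,804,000 passes to the descendants.
The descendants' portion (€6,804,000) is divided at the children's generation into 4 shares of €1,701,000. Ursula and Vance each take €1,701,000. The 2 shares of the deceased (Gabor and Zainab) are combined into a pool of €3,402,000.
That pool (€3,402,000) is divided at the grandchildren's generation equally among Nadia, Lorcan, Delphine, Pieter, Quilla, Joaquin, and Samir: €486,000 each.

Lorcan receives €486,000.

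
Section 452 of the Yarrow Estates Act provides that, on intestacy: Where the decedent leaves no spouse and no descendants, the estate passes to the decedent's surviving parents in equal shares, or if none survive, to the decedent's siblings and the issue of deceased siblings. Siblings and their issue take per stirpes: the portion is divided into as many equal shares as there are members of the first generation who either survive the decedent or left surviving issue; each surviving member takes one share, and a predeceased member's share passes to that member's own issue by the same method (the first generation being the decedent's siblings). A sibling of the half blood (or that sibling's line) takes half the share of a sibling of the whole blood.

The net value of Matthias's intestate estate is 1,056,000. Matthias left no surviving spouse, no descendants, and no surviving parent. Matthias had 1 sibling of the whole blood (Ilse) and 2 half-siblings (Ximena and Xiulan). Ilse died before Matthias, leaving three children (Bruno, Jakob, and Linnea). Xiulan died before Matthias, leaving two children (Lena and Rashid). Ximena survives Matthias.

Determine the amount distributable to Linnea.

The entire 1,056,000 passes to the siblings and their issue.
Counting each half-blood sibling's line as half a unit, there are 2 units in 1,056,000, so one unit is 528,000. Whole-blood lines (Ilse) take 528,000 each; half-blood lines (Ximena and Xiulan) take 264,000 each.
Ilse's share (528,000) is divided into 3 shares of 176,000: Bruno, Jakob, and Linnea each take 176,000.
Xiulan's share (264,000) is divided into 2 shares of 132,000: Lena and Rashid each take 132,000.

Linnea receives 176,000.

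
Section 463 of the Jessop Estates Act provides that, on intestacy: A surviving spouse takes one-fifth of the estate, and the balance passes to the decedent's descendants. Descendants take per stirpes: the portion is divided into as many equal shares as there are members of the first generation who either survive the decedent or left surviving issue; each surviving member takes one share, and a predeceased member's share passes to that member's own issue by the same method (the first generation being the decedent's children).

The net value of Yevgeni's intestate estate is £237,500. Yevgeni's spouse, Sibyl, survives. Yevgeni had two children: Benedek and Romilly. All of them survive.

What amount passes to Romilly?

Romilly receives £95,000.

Sibyl takes one-fifth of £237,500 = £47,500. The remaining £190,000 passes to the descendants.
The descendants' portion (£190,000) is divided into 2 shares of £95,000: Benedek and Romilly each take £95,000.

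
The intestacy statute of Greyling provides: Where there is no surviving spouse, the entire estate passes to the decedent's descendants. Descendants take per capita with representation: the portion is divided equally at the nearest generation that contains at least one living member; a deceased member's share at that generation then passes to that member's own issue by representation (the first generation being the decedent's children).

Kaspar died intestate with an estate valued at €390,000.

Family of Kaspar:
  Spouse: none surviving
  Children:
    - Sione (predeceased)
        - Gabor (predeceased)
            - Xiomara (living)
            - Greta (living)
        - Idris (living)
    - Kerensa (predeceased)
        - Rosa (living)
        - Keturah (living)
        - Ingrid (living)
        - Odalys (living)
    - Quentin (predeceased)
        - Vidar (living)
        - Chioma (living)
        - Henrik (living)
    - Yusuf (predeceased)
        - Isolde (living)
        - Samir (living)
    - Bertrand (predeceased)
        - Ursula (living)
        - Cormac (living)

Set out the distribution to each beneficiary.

Xiomara: €15,000; Greta: €15,000; Idris: €30,000; Rosa: €30,000; Keturah: €30,000; Ingrid: €30,000; Odalys: €30,000; Vidar: €30,000; Chioma: €30,000; Henrik: €30,000; Isolde: €30,000; Samir: €30,000; Ursula: €30,000; Cormac: €30,000

The entire €390,000 passes to the descendants.
No child survives, so the initial division is made at the grandchildren's generation.
That amount (€390,000) is divided into 13 shares of €30,000: Idris, Rosa, Keturah, Ingrid, Odalys, Vidar, Chioma, Henrik, Isolde, Samir, Ursula, and Cormac each take €30,000; Gabor's €30,000 share passes to Gabor's issue.
Gabor's share (€30,000) is divided into 2 shares of €15,000: Xiomara and Greta each take €15,000.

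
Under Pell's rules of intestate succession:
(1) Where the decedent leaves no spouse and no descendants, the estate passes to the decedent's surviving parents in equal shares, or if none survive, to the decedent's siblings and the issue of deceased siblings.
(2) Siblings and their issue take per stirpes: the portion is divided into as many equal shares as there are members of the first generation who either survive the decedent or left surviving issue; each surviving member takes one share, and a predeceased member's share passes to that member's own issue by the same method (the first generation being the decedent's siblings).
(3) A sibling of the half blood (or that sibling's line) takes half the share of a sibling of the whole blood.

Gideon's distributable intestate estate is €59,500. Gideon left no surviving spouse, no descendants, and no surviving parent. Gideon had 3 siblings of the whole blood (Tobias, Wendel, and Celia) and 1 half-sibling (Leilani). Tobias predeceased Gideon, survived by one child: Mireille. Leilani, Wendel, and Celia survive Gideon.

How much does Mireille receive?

The entire €59,500 passes to the siblings and their issue.
Counting each half-blood sibling's line as half a unit, there are 7/2 units in €59,500, so one unit is €17,000. Whole-blood lines (Tobias, Wendel, and Celia) take €17,000 each; half-blood lines (Leilani) take €8,500 each.
Tobias's share (€17,000) passes entirely to Mireille.

Mireille receives €17,000.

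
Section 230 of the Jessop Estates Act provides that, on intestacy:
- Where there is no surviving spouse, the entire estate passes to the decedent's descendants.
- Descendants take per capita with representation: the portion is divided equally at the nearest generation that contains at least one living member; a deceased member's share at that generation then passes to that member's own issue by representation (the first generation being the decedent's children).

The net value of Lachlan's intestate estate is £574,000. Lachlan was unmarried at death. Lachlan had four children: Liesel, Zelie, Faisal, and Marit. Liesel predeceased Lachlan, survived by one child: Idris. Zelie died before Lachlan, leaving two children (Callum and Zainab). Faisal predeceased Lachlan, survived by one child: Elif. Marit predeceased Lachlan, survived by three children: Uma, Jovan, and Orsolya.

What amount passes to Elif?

Elif receives £82,000.

The entire £574,000 passes to the descendants.
No child survives, so the initial division is made at the grandchildren's generation.
That amount (£574,000) is divided into 7 shares of £82,000: Idris, Callum, Zainab, Elif, Uma, Jovan, and Orsolya each take £82,000.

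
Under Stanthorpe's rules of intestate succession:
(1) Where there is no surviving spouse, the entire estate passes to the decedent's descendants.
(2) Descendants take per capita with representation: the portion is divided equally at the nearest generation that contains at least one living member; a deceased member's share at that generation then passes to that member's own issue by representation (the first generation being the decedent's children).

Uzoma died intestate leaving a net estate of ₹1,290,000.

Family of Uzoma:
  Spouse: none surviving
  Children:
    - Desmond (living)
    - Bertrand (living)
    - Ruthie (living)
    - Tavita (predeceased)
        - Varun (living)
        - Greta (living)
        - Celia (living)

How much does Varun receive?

Varun receives ₹107,500.

The entire ₹1,290,000 passes to the descendants.
That amount (₹1,290,000) is divided into 4 shares of ₹322,500: Desmond, Bertrand, and Ruthie each take ₹322,500; Tavita's ₹322,500 share passes to Tavita's issue.
Tavita's share (₹322,500) is divided into 3 shares of ₹107,500: Varun, Greta, and Celia each take ₹107,500.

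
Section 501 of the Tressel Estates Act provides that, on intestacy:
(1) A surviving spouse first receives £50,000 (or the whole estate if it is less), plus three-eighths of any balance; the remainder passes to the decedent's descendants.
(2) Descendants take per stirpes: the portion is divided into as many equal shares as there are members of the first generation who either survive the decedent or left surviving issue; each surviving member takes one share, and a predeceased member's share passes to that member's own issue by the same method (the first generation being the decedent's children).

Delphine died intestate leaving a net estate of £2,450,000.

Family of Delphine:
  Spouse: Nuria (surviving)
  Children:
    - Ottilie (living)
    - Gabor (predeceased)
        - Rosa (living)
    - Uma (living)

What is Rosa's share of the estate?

Nuria first takes £50,000, leaving a balance of £2,400,000. Nuria then takes three-eighths of the balance (£900,000), for a total of £950,000. The remaining £1,500,000 passes to the descendants.
The descendants' portion (£1,500,000) is divided into 3 shares of £500,000: Ottilie and Uma each take £500,000; Gabor's £500,000 share passes to Gabor's issue.
Gabor's share (£500,000) passes entirely to Rosa.

Rosa receives £500,000.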